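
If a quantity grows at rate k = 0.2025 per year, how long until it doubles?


Exponential growth: P(t) = P₀ e^(0.2025t). Set P(t)/P₀ = 2: e^(0.2025t) = 2.
Solve: t = ln(2)/0.2025 ≈ 3.42 years.


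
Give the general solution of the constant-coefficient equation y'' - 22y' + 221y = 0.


Characteristic equation: r² - 22r + 221 = 0.
Discriminant is negative; roots r = 11 ± 10i (complex conjugate pair).
General solution uses e^(α x)(C₁ cos(β x) + C₂ sin(β x)): y = e^(11x)(C₁cos(10x) + C₂sin(10x)).


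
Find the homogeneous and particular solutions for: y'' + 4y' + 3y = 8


Characteristic roots of r² + 4r + 3 = 0 are -3, -1.
y_h = C₁e^(-3x) + C₂e^(-x).
Constant forcing; try y_p = A. Then 3A = 8 ⇒ A = 8/3.
General solution: y = C₁e^(-3x) + C₂e^(-x) + 8/3.


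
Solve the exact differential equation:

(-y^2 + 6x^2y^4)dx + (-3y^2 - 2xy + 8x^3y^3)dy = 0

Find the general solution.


Check exactness: ∂M/∂y = -2y + 24x^2y^3 and ∂N/∂x = -2y + 24x^2y^3; equal, so the equation is exact.
Integrate M with respect to x (treating y as constant): ∫M dx = -xy^2 + 2x^3y^4 + h(y).
Differentiate w.r.t. y and set equal to N: the x-dependent terms already match, leaving h'(y) = -3y^2. Integrate: h(y) = -y^3.
So F(x,y) = -y^3 - xy^2 + 2x^3y^4.
General solution: -y^3 - xy^2 + 2x^3y^4 = C.


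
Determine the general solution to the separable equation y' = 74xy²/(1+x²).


Separate: dy/y² = 74x/(1+x²) dx.
Integrate LHS: ∫ dy/y² = -1/y.
Integrate RHS via u = 1+x²: 37ln(1+x²) + C.
Result: -1/y = 37ln(1+x²) + C.


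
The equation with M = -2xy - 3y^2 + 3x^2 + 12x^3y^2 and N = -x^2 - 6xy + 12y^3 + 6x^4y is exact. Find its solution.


Check exactness: ∂M/∂y = -2x - 6y + 24x^3y and ∂N/∂x = -2x - 6y + 24x^3y; equal, so the equation is exact.
Integrate M with respect to x (treating y as constant): ∫M dx = -x^2y - 3xy^2 + x^3 + 3x^4y^2 + h(y).
Differentiate w.r.t. y and set equal to N: the x-dependent terms already match, leaving h'(y) = 12y^3. Integrate: h(y) = 3y^4.
So F(x,y) = -x^2y - 3xy^2 + x^3 + 3y^4 + 3x^4y^2.
General solution: -x^2y - 3xy^2 + x^3 + 3y^4 + 3x^4y^2 = C.


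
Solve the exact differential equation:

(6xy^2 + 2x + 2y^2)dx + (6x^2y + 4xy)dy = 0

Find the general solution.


Check exactness: ∂M/∂y = 12xy + 4y and ∂N/∂x = 12xy + 4y; equal, so the equation is exact.
Integrate M with respect to x (treating y as constant): ∫M dx = 3x^2y^2 + x^2 + 2xy^2 + h(y).
Differentiate w.r.t. y and set equal to N: all terms match, so h'(y) = 0 and h is a constant absorbed into C.
General solution: 3x^2y^2 + x^2 + 2xy^2 = C.


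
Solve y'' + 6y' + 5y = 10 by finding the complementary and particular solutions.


Characteristic roots of r² + 6r + 5 = 0 are -1, -5.
y_h = C₁e^(-x) + C₂e^(-5x).
Constant forcing; try y_p = A. Then 5A = 10 ⇒ A = 2.
General solution: y = C₁e^(-x) + C₂e^(-5x) + 2.


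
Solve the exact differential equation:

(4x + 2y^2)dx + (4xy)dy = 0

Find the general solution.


Check exactness: ∂M/∂y = 4y and ∂N/∂x = 4y; equal, so the equation is exact.
Integrate M with respect to x (treating y as constant): ∫M dx = 2x^2 + 2xy^2 + h(y).
Differentiate w.r.t. y and set equal to N: all terms match, so h'(y) = 0 and h is a constant absorbed into C.
General solution: 2x^2 + 2xy^2 = C.


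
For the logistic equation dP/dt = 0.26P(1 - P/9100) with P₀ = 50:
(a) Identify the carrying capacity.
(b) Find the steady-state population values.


Logistic ODE dP/dt = 0.26P(1 - P/9100) has equilibria where dP/dt = 0, i.e. P = 0 or P = 9100.
The coefficient (1 - P/K) = 0 when P = K, identifying K = 9100 as the carrying capacity.
(a) K = 9100; (b) equilibria P = 0 and P = 9100.


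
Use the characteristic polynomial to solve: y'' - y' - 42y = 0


Characteristic equation: r² - r - 42 = 0.
Factor: (r - 7)(r + 6) = 0 ⇒ r = 7, -6 (distinct real).
General solution: y = C₁e^(7x) + C₂e^(-6x).


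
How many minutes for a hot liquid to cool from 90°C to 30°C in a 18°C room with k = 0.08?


From T(t) = T_a + (T₀ - T_a)e^(-kt), set T(t) = 30:
(30 - 18) / (90 - 18) = e^(-0.08t), so t = -ln(0.167)/0.08 ≈ 22.4 minutes.


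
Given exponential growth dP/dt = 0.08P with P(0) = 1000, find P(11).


The ODE dP/dt = 0.08P has solution P(t) = P(0)e^(0.08t).
Substitute P(0) = 1000 and t = 11: P(11) = 1000 e^(0.88) ≈ 2411.


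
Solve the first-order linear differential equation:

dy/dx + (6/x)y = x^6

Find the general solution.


P(x) = 6/x ⇒ μ = x^6.
(x^6 y)' = x^12 ⇒ x^6 y = x^13/(13) + C.
Solve for y: y = (1/13)x^7 + C/x^6.


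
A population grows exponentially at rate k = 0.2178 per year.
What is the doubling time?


Exponential growth: P(t) = P₀ e^(0.2178t). Set P(t)/P₀ = 2: e^(0.2178t) = 2.
Solve: t = ln(2)/0.2178 ≈ 3.18 years.


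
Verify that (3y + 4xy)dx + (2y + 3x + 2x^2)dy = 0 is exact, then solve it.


Check exactness: ∂M/∂y = 3 + 4x and ∂N/∂x = 3 + 4x; equal, so the equation is exact.
Integrate M with respect to x (treating y as constant): ∫M dx = 3xy + 2x^2y + h(y).
Differentiate w.r.t. y and set equal to N: the x-dependent terms already match, leaving h'(y) = 2y. Integrate: h(y) = y^2.
So F(x,y) = y^2 + 3xy + 2x^2y.
General solution: y^2 + 3xy + 2x^2y = C.


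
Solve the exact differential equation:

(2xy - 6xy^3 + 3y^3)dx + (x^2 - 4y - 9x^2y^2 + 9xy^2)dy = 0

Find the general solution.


Check exactness: ∂M/∂y = 2x - 18xy^2 + 9y^2 and ∂N/∂x = 2x - 18xy^2 + 9y^2; equal, so the equation is exact.
Integrate M with respect to x (treating y as constant): ∫M dx = x^2y - 3x^2y^3 + 3xy^3 + h(y).
Differentiate w.r.t. y and set equal to N: the x-dependent terms already match, leaving h'(y) = -4y. Integrate: h(y) = -2y^2.
So F(x,y) = x^2y - 2y^2 - 3x^2y^3 + 3xy^3.
General solution: x^2y - 2y^2 - 3x^2y^3 + 3xy^3 = C.


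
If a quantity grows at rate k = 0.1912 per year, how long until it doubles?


Exponential growth: P(t) = P₀ e^(0.1912t). Set P(t)/P₀ = 2: e^(0.1912t) = 2.
Solve: t = ln(2)/0.1912 ≈ 3.63 years.


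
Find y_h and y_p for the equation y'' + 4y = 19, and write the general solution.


Homogeneous part: r² + 4 = 0 ⇒ r = ±2i, so y_h = C₁cos(2x) + C₂sin(2x).
Try constant y_p = A; plug in: 4A = 19 ⇒ A = 19/4.
General solution: y = C₁cos(2x) + C₂sin(2x) + 19/4.


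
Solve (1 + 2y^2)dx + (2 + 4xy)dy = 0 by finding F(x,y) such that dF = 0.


Check exactness: ∂M/∂y = 4y and ∂N/∂x = 4y; equal, so the equation is exact.
Integrate M with respect to x (treating y as constant): ∫M dx = x + 2xy^2 + h(y).
Differentiate w.r.t. y and set equal to N: the x-dependent terms already match, leaving h'(y) = 2. Integrate: h(y) = 2y.
So F(x,y) = 2y + x + 2xy^2.
General solution: 2y + x + 2xy^2 = C.


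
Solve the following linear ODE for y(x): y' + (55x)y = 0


P(x) = 55x ⇒ μ = e^((55/2)x²).
Q(x) = 0 so μ y is constant: y = Ce^(-(55/2)x²).


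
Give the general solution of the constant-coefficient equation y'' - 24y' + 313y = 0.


Characteristic equation: r² - 24r + 313 = 0.
Discriminant is negative; roots r = 12 ± 13i (complex conjugate pair).
General solution uses e^(α x)(C₁ cos(β x) + C₂ sin(β x)): y = e^(12x)(C₁cos(13x) + C₂sin(13x)).


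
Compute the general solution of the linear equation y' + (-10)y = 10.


P(x) = -10 ⇒ μ = e^(-10x).
(μ y)' = 10e^(-10x) ⇒ μ y = -e^(-10x) + C.
Divide by μ: y = -1 + Ce^(10x).


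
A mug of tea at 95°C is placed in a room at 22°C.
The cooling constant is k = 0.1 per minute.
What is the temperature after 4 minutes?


Newton's law: dT/dt = -k(T - T_a) has solution T(t) = T_a + (T₀ - T_a)e^(-kt).
Plug in T_a = 22, T₀ = 95, k = 0.1, t = 4: T(4) = 22 + (73)e^(-0.40) ≈ 70.9°C.


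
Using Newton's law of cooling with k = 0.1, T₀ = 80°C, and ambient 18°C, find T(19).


Newton's law: dT/dt = -k(T - T_a) has solution T(t) = T_a + (T₀ - T_a)e^(-kt).
Plug in T_a = 18, T₀ = 80, k = 0.1, t = 19: T(19) = 18 + (62)e^(-1.90) ≈ 27.3°C.


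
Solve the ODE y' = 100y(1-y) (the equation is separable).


Separate: dy/[y(1-y)] = 100 dx.
Partial fractions: 1/[y(1-y)] = 1/y + 1/(1-y).
Integrate: ln|y/(1-y)| = 100x + C₀.
Solve for y: y = 1/(1 + Ce^(-100x)).


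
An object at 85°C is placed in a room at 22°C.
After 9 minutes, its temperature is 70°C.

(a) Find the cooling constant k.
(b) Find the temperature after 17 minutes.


Newton's law: T(t) = T_a + (T₀ - T_a)e^(-kt).
(a) Use T(9) = 70: (70 - 22)/(85 - 22) = e^(-k·9), so k = -ln(0.762)/9 ≈ 0.0302.
(b) Apply k to t = 17: T(17) = 22 + (63)e^(-0.514) ≈ 59.7°C.


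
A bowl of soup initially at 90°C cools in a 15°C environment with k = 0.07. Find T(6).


Newton's law: dT/dt = -k(T - T_a) has solution T(t) = T_a + (T₀ - T_a)e^(-kt).
Plug in T_a = 15, T₀ = 90, k = 0.07, t = 6: T(6) = 15 + (75)e^(-0.42) ≈ 64.3°C.


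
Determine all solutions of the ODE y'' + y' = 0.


Characteristic equation: r² + r = 0.
Factor: (r + 1)(r - 0) = 0 ⇒ r = -1, 0 (distinct real).
General solution: y = C₁e^(-x) + C₂.


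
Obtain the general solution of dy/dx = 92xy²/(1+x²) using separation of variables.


Separate: dy/y² = 92x/(1+x²) dx.
Integrate LHS: ∫ dy/y² = -1/y.
Integrate RHS via u = 1+x²: 46ln(1+x²) + C.
Result: -1/y = 46ln(1+x²) + C.


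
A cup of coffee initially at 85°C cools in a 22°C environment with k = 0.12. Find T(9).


Newton's law: dT/dt = -k(T - T_a) has solution T(t) = T_a + (T₀ - T_a)e^(-kt).
Plug in T_a = 22, T₀ = 85, k = 0.12, t = 9: T(9) = 22 + (63)e^(-1.08) ≈ 43.4°C.


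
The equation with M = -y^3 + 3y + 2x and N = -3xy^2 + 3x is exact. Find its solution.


Check exactness: ∂M/∂y = -3y^2 + 3 and ∂N/∂x = -3y^2 + 3; equal, so the equation is exact.
Integrate M with respect to x (treating y as constant): ∫M dx = -xy^3 + 3xy + x^2 + h(y).
Differentiate w.r.t. y and set equal to N: all terms match, so h'(y) = 0 and h is a constant absorbed into C.
General solution: -xy^3 + 3xy + x^2 = C.


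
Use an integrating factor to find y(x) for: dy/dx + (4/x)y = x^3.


P(x) = 4/x ⇒ μ = x^4.
(x^4 y)' = x^7 ⇒ x^4 y = x^8/(8) + C.
Solve for y: y = (1/8)x^4 + C/x^4.


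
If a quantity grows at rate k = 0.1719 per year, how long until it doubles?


Exponential growth: P(t) = P₀ e^(0.1719t). Set P(t)/P₀ = 2: e^(0.1719t) = 2.
Solve: t = ln(2)/0.1719 ≈ 4.03 years.


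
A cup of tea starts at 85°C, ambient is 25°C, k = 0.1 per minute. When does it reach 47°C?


From T(t) = T_a + (T₀ - T_a)e^(-kt), set T(t) = 47:
(47 - 25) / (85 - 25) = e^(-0.1t), so t = -ln(0.367)/0.1 ≈ 10.0 minutes.


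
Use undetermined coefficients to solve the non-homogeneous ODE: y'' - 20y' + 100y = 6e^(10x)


Characteristic polynomial (r - 10)² = 0; repeated root r = 10.
y_h = (C₁ + C₂x)e^(10x). Forcing matches the repeated root (resonance), so try y_p = Ax² e^(10x).
Substitute and solve for A: 2A = 6, so A = 3.
General solution: y = (C₁ + C₂x + 3x²)e^(10x).


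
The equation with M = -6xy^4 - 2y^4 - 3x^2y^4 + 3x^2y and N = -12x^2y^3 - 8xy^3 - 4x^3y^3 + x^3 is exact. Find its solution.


Check exactness: ∂M/∂y = -24xy^3 - 8y^3 - 12x^2y^3 + 3x^2 and ∂N/∂x = -24xy^3 - 8y^3 - 12x^2y^3 + 3x^2; equal, so the equation is exact.
Integrate M with respect to x (treating y as constant): ∫M dx = -3x^2y^4 - 2xy^4 - x^3y^4 + x^3y + h(y).
Differentiate w.r.t. y and set equal to N: all terms match, so h'(y) = 0 and h is a constant absorbed into C.
General solution: -3x^2y^4 - 2xy^4 - x^3y^4 + x^3y = C.


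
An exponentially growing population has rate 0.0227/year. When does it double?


Exponential growth: P(t) = P₀ e^(0.0227t). Set P(t)/P₀ = 2: e^(0.0227t) = 2.
Solve: t = ln(2)/0.0227 ≈ 30.54 years.


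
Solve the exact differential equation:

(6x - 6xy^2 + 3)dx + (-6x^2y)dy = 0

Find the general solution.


Check exactness: ∂M/∂y = -12xy and ∂N/∂x = -12xy; equal, so the equation is exact.
Integrate M with respect to x (treating y as constant): ∫M dx = 3x^2 - 3x^2y^2 + 3x + h(y).
Differentiate w.r.t. y and set equal to N: all terms match, so h'(y) = 0 and h is a constant absorbed into C.
General solution: 3x^2 - 3x^2y^2 + 3x = C.


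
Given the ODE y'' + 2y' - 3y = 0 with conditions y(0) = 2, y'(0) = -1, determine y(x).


Characteristic roots of r² + 2r - 3 = 0 are 1, -3.
General solution y = c₁ e^(x) + c₂ e^(-3x).
Apply y(0) = 2: c₁ + c₂ = 2. Apply y'(0) = -1: 1 c₁ - 3 c₂ = -1.
Solve: c₁ = 5/4, c₂ = 3/4.
Particular solution: y = (5/4)e^(x) + (3/4)e^(-3x).


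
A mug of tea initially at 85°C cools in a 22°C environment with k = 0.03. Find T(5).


Newton's law: dT/dt = -k(T - T_a) has solution T(t) = T_a + (T₀ - T_a)e^(-kt).
Plug in T_a = 22, T₀ = 85, k = 0.03, t = 5: T(5) = 22 + (63)e^(-0.15) ≈ 76.2°C.


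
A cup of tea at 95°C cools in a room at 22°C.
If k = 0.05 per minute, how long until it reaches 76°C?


From T(t) = T_a + (T₀ - T_a)e^(-kt), set T(t) = 76:
(76 - 22) / (95 - 22) = e^(-0.05t), so t = -ln(0.740)/0.05 ≈ 6.0 minutes.


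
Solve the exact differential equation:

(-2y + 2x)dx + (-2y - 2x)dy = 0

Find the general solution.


Check exactness: ∂M/∂y = -2 and ∂N/∂x = -2; equal, so the equation is exact.
Integrate M with respect to x (treating y as constant): ∫M dx = -2xy + x^2 + h(y).
Differentiate w.r.t. y and set equal to N: the x-dependent terms already match, leaving h'(y) = -2y. Integrate: h(y) = -y^2.
So F(x,y) = -y^2 - 2xy + x^2.
General solution: -y^2 - 2xy + x^2 = C.


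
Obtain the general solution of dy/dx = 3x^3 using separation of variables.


Integrate both sides with respect to x: y = ∫ 3x^3 dx = (3/4)x^4 + C.


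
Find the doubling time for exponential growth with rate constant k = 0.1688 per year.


Exponential growth: P(t) = P₀ e^(0.1688t). Set P(t)/P₀ = 2: e^(0.1688t) = 2.
Solve: t = ln(2)/0.1688 ≈ 4.11 years.


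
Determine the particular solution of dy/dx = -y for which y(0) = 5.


General solution of y' = -y is y = Ce^(-x).
Apply y(0) = 5: C = 5.
Particular solution: y = 5e^(-x).


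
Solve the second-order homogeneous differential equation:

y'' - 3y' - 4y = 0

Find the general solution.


Characteristic equation: r² - 3r - 4 = 0.
Factor: (r + 1)(r - 4) = 0 ⇒ r = -1, 4 (distinct real).
General solution: y = C₁e^(-x) + C₂e^(4x).


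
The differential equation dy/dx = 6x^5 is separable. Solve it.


Integrate both sides with respect to x: y = ∫ 6x^5 dx = x^6 + C.


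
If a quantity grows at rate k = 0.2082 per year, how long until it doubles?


Exponential growth: P(t) = P₀ e^(0.2082t). Set P(t)/P₀ = 2: e^(0.2082t) = 2.
Solve: t = ln(2)/0.2082 ≈ 3.33 years.


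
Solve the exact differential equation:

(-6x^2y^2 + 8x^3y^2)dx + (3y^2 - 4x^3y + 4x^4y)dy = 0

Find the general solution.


Check exactness: ∂M/∂y = -12x^2y + 16x^3y and ∂N/∂x = -12x^2y + 16x^3y; equal, so the equation is exact.
Integrate M with respect to x (treating y as constant): ∫M dx = -2x^3y^2 + 2x^4y^2 + h(y).
Differentiate w.r.t. y and set equal to N: the x-dependent terms already match, leaving h'(y) = 3y^2. Integrate: h(y) = y^3.
So F(x,y) = y^3 - 2x^3y^2 + 2x^4y^2.
General solution: y^3 - 2x^3y^2 + 2x^4y^2 = C.


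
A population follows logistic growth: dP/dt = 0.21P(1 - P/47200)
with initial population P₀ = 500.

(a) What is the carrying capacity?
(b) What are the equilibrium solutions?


Logistic ODE dP/dt = 0.21P(1 - P/47200) has equilibria where dP/dt = 0, i.e. P = 0 or P = 47200.
The coefficient (1 - P/K) = 0 when P = K, identifying K = 47200 as the carrying capacity.
(a) K = 47200; (b) equilibria P = 0 and P = 47200.


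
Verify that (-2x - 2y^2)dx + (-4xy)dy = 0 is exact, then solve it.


Check exactness: ∂M/∂y = -4y and ∂N/∂x = -4y; equal, so the equation is exact.
Integrate M with respect to x (treating y as constant): ∫M dx = -x^2 - 2xy^2 + h(y).
Differentiate w.r.t. y and set equal to N: all terms match, so h'(y) = 0 and h is a constant absorbed into C.
General solution: -x^2 - 2xy^2 = C.


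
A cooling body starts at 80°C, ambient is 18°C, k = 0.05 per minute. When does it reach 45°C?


From T(t) = T_a + (T₀ - T_a)e^(-kt), set T(t) = 45:
(45 - 18) / (80 - 18) = e^(-0.05t), so t = -ln(0.435)/0.05 ≈ 16.6 minutes.


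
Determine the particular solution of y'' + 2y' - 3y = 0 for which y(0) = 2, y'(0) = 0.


Characteristic roots of r² + 2r - 3 = 0 are 1, -3.
General solution y = c₁ e^(x) + c₂ e^(-3x).
Apply y(0) = 2: c₁ + c₂ = 2. Apply y'(0) = 0: 1 c₁ - 3 c₂ = 0.
Solve: c₁ = 3/2, c₂ = 1/2.
Particular solution: y = (3/2)e^(x) + (1/2)e^(-3x).


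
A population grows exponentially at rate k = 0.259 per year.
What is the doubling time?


Exponential growth: P(t) = P₀ e^(0.259t). Set P(t)/P₀ = 2: e^(0.259t) = 2.
Solve: t = ln(2)/0.259 ≈ 2.68 years.


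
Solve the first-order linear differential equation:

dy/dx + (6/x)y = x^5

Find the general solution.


P(x) = 6/x ⇒ μ = x^6.
(x^6 y)' = x^11 ⇒ x^6 y = x^12/(12) + C.
Solve for y: y = (1/12)x^6 + C/x^6.


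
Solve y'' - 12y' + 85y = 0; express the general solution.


Characteristic equation: r² - 12r + 85 = 0.
Discriminant is negative; roots r = 6 ± 7i (complex conjugate pair).
General solution uses e^(α x)(C₁ cos(β x) + C₂ sin(β x)): y = e^(6x)(C₁cos(7x) + C₂sin(7x)).


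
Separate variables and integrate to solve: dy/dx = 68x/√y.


Separate: √y dy = 68x dx.
Integrate: (2/3)y^(3/2) = 34x² + C.


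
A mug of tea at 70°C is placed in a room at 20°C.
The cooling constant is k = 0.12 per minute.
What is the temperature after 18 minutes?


Newton's law: dT/dt = -k(T - T_a) has solution T(t) = T_a + (T₀ - T_a)e^(-kt).
Plug in T_a = 20, T₀ = 70, k = 0.12, t = 18: T(18) = 20 + (50)e^(-2.16) ≈ 25.8°C.


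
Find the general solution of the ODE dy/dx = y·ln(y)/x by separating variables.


Separate: dy/[y ln(y)] =  dx/x.
Substitute u = ln(y): du/u =  dx/x.
Integrate: ln|ln(y)| = ln|x| + C₀, hence ln(y) = C·x.


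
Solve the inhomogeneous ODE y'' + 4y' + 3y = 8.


Characteristic roots of r² + 4r + 3 = 0 are -3, -1.
y_h = C₁e^(-3x) + C₂e^(-x).
Constant forcing; try y_p = A. Then 3A = 8 ⇒ A = 8/3.
General solution: y = C₁e^(-3x) + C₂e^(-x) + 8/3.


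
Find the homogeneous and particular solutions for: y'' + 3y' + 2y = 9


Characteristic roots of r² + 3r + 2 = 0 are -2, -1.
y_h = C₁e^(-2x) + C₂e^(-x).
Constant forcing; try y_p = A. Then 2A = 9 ⇒ A = 9/2.
General solution: y = C₁e^(-2x) + C₂e^(-x) + 9/2.


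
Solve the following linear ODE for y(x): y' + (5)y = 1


P(x) = 5, Q(x) = 1; integrating factor μ = e^(5x).
(μ y)' = e^(5x) ⇒ μ y = (1/5)e^(5x) + C.
Divide by μ: y = 1/5 + Ce^(-5x).


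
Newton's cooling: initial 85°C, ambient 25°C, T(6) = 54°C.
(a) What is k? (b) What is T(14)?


Newton's law: T(t) = T_a + (T₀ - T_a)e^(-kt).
(a) Use T(6) = 54: (54 - 25)/(85 - 25) = e^(-k·6), so k = -ln(0.483)/6 ≈ 0.1212.
(b) Apply k to t = 14: T(14) = 25 + (60)e^(-1.696) ≈ 36.0°C.


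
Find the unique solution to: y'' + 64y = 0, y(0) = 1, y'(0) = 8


Characteristic roots of r² + 64 = 0 are ±8i, so y = C₁cos(8x) + C₂sin(8x).
Apply y(0) = 1: C₁ = 1. Differentiate and apply y'(0) = 8: 8·C₂ = 8, so C₂ = 1.
Particular solution: y = cos(8x) + sin(8x).


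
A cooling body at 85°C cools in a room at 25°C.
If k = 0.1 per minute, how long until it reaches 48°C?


From T(t) = T_a + (T₀ - T_a)e^(-kt), set T(t) = 48:
(48 - 25) / (85 - 25) = e^(-0.1t), so t = -ln(0.383)/0.1 ≈ 9.6 minutes.


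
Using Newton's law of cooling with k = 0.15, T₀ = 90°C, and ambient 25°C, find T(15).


Newton's law: dT/dt = -k(T - T_a) has solution T(t) = T_a + (T₀ - T_a)e^(-kt).
Plug in T_a = 25, T₀ = 90, k = 0.15, t = 15: T(15) = 25 + (65)e^(-2.25) ≈ 31.9°C.


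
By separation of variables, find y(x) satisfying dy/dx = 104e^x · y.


Separate variables: dy/y = 104e^x dx.
Integrate: ln|y| = 104e^x + C₀.
Exponentiate: y = Ce^(104e^x).


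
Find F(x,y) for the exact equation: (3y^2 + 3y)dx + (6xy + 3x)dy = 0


Check exactness: ∂M/∂y = 6y + 3 and ∂N/∂x = 6y + 3; equal, so the equation is exact.
Integrate M with respect to x (treating y as constant): ∫M dx = 3xy^2 + 3xy + h(y).
Differentiate w.r.t. y and set equal to N: all terms match, so h'(y) = 0 and h is a constant absorbed into C.
General solution: 3xy^2 + 3xy = C.


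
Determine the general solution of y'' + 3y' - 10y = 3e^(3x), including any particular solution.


Characteristic roots of r² + 3r - 10 = 0 are -5, 2.
y_h = C₁e^(-5x) + C₂e^(2x).
Forcing exponent 3 is not a characteristic root; try y_p = Ae^(3x).
Substitute: A·(9 + (3)·3 + (-10)) = A·8 = 3, so A = 3/8.
General solution: y = C₁e^(-5x) + C₂e^(2x) + (3/8)e^(3x).


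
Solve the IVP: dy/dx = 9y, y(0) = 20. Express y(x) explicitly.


General solution of y' = 9y is y = Ce^(9x).
Apply y(0) = 20: C = 20.
Particular solution: y = 20e^(9x).


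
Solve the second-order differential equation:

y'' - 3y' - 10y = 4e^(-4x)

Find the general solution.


Characteristic roots of r² - 3r - 10 = 0 are 5, -2.
y_h = C₁e^(5x) + C₂e^(-2x).
Forcing exponent -4 is not a characteristic root; try y_p = Ae^(-4x).
Substitute: A·(16 + (-3)·-4 + (-10)) = A·18 = 4, so A = 2/9.
General solution: y = C₁e^(5x) + C₂e^(-2x) + (2/9)e^(-4x).


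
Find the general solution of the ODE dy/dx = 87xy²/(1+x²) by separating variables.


Separate: dy/y² = 87x/(1+x²) dx.
Integrate LHS: ∫ dy/y² = -1/y.
Integrate RHS via u = 1+x²: (87/2)ln(1+x²) + C.
Result: -1/y = (87/2)ln(1+x²) + C.


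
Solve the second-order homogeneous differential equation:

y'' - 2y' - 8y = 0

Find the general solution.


Characteristic equation: r² - 2r - 8 = 0.
Factor: (r - 4)(r + 2) = 0 ⇒ r = 4, -2 (distinct real).
General solution: y = C₁e^(4x) + C₂e^(-2x).


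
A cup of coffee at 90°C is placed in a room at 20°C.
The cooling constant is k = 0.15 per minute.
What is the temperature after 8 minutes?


Newton's law: dT/dt = -k(T - T_a) has solution T(t) = T_a + (T₀ - T_a)e^(-kt).
Plug in T_a = 20, T₀ = 90, k = 0.15, t = 8: T(8) = 20 + (70)e^(-1.20) ≈ 41.1°C.


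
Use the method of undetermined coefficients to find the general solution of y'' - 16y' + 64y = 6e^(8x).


Characteristic polynomial (r - 8)² = 0; repeated root r = 8.
y_h = (C₁ + C₂x)e^(8x). Forcing matches the repeated root (resonance), so try y_p = Ax² e^(8x).
Substitute and solve for A: 2A = 6, so A = 3.
General solution: y = (C₁ + C₂x + 3x²)e^(8x).


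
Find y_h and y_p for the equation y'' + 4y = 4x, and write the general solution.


Homogeneous: r² + 4 = 0 ⇒ r = ±2i, y_h = C₁cos(2x) + C₂sin(2x).
Polynomial forcing; try y_p = Ax + B. Then y_p'' + 4 y_p = 4(Ax + B) = 4x, so B = 0 and A = 1.
General solution: y = C₁cos(2x) + C₂sin(2x) + x.


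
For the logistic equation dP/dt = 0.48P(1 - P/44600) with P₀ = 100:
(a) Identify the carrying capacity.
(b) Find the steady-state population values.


Logistic ODE dP/dt = 0.48P(1 - P/44600) has equilibria where dP/dt = 0, i.e. P = 0 or P = 44600.
The coefficient (1 - P/K) = 0 when P = K, identifying K = 44600 as the carrying capacity.
(a) K = 44600; (b) equilibria P = 0 and P = 44600.


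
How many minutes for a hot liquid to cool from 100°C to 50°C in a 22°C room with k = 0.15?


From T(t) = T_a + (T₀ - T_a)e^(-kt), set T(t) = 50:
(50 - 22) / (100 - 22) = e^(-0.15t), so t = -ln(0.359)/0.15 ≈ 6.8 minutes.


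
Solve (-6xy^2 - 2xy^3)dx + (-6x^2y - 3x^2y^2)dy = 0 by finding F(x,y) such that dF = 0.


Check exactness: ∂M/∂y = -12xy - 6xy^2 and ∂N/∂x = -12xy - 6xy^2; equal, so the equation is exact.
Integrate M with respect to x (treating y as constant): ∫M dx = -3x^2y^2 - x^2y^3 + h(y).
Differentiate w.r.t. y and set equal to N: all terms match, so h'(y) = 0 and h is a constant absorbed into C.
General solution: -3x^2y^2 - x^2y^3 = C.


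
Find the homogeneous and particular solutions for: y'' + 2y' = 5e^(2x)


Characteristic roots of r² + 2r = 0 are 0, -2.
y_h = C₁ + C₂e^(-2x).
Forcing exponent 2 is not a characteristic root; try y_p = Ae^(2x).
Substitute: A·(4 + (2)·2 + (0)) = A·8 = 5, so A = 5/8.
General solution: y = C₁ + C₂e^(-2x) + (5/8)e^(2x).


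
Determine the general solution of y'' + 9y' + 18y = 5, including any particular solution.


Characteristic roots of r² + 9r + 18 = 0 are -6, -3.
y_h = C₁e^(-6x) + C₂e^(-3x).
Constant forcing; try y_p = A. Then 18A = 5 ⇒ A = 5/18.
General solution: y = C₁e^(-6x) + C₂e^(-3x) + 5/18.


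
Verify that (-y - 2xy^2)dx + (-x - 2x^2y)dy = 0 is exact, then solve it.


Check exactness: ∂M/∂y = -1 - 4xy and ∂N/∂x = -1 - 4xy; equal, so the equation is exact.
Integrate M with respect to x (treating y as constant): ∫M dx = -xy - x^2y^2 + h(y).
Differentiate w.r.t. y and set equal to N: all terms match, so h'(y) = 0 and h is a constant absorbed into C.
General solution: -xy - x^2y^2 = C.


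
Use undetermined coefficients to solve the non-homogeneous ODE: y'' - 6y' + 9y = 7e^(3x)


Characteristic polynomial (r - 3)² = 0; repeated root r = 3.
y_h = (C₁ + C₂x)e^(3x). Forcing matches the repeated root (resonance), so try y_p = Ax² e^(3x).
Substitute and solve for A: 2A = 7, so A = 7/2.
General solution: y = (C₁ + C₂x + (7/2)x²)e^(3x).


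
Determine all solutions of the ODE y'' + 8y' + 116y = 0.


Characteristic equation: r² + 8r + 116 = 0.
Discriminant is negative; roots r = -4 ± 10i (complex conjugate pair).
General solution uses e^(α x)(C₁ cos(β x) + C₂ sin(β x)): y = e^(-4x)(C₁cos(10x) + C₂sin(10x)).


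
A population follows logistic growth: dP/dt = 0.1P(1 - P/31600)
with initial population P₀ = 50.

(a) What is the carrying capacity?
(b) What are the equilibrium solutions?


Logistic ODE dP/dt = 0.1P(1 - P/31600) has equilibria where dP/dt = 0, i.e. P = 0 or P = 31600.
The coefficient (1 - P/K) = 0 when P = K, identifying K = 31600 as the carrying capacity.
(a) K = 31600; (b) equilibria P = 0 and P = 31600.


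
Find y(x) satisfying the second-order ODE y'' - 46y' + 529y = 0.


Characteristic equation: r² - 46r + 529 = 0, i.e. (r - 23)² = 0.
Repeated root r = 23; include an x factor for the second linearly independent solution.
General solution: y = (C₁ + C₂x)e^(23x).


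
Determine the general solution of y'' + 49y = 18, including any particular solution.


Homogeneous part: r² + 49 = 0 ⇒ r = ±7i, so y_h = C₁cos(7x) + C₂sin(7x).
Try constant y_p = A; plug in: 49A = 18 ⇒ A = 18/49.
General solution: y = C₁cos(7x) + C₂sin(7x) + 18/49.


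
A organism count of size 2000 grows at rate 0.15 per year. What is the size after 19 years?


The ODE dP/dt = 0.15P has solution P(t) = P(0)e^(0.15t).
Substitute P(0) = 2000 and t = 19: P(19) = 2000 e^(2.85) ≈ 34576.


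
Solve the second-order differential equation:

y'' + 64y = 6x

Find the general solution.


Homogeneous: r² + 64 = 0 ⇒ r = ±8i, y_h = C₁cos(8x) + C₂sin(8x).
Polynomial forcing; try y_p = Ax + B. Then y_p'' + 64 y_p = 64(Ax + B) = 6x, so B = 0 and A = 3/32.
General solution: y = C₁cos(8x) + C₂sin(8x) + (3/32)x.


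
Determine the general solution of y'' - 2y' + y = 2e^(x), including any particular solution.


Characteristic polynomial (r - 1)² = 0; repeated root r = 1.
y_h = (C₁ + C₂x)e^(x). Forcing matches the repeated root (resonance), so try y_p = Ax² e^(x).
Substitute and solve for A: 2A = 2, so A = 1.
General solution: y = (C₁ + C₂x + x²)e^(x).


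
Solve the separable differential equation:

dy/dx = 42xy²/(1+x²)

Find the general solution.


Separate: dy/y² = 42x/(1+x²) dx.
Integrate LHS: ∫ dy/y² = -1/y.
Integrate RHS via u = 1+x²: 21ln(1+x²) + C.
Result: -1/y = 21ln(1+x²) + C.


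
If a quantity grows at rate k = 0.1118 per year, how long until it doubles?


Exponential growth: P(t) = P₀ e^(0.1118t). Set P(t)/P₀ = 2: e^(0.1118t) = 2.
Solve: t = ln(2)/0.1118 ≈ 6.20 years.


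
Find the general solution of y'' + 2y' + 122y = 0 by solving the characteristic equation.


Characteristic equation: r² + 2r + 122 = 0.
Discriminant is negative; roots r = -1 ± 11i (complex conjugate pair).
General solution uses e^(α x)(C₁ cos(β x) + C₂ sin(β x)): y = e^(-x)(C₁cos(11x) + C₂sin(11x)).


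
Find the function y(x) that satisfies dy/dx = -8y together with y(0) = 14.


General solution of y' = -8y is y = Ce^(-8x).
Apply y(0) = 14: C = 14.
Particular solution: y = 14e^(-8x).


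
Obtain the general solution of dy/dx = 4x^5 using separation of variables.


Integrate both sides with respect to x: y = ∫ 4x^5 dx = (2/3)x^6 + C.


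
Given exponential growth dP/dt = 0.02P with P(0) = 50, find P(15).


The ODE dP/dt = 0.02P has solution P(t) = P(0)e^(0.02t).
Substitute P(0) = 50 and t = 15: P(15) = 50 e^(0.30) ≈ 67.


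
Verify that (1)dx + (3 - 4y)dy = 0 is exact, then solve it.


Check exactness: ∂M/∂y = 0 and ∂N/∂x = 0; equal, so the equation is exact.
Integrate M with respect to x (treating y as constant): ∫M dx = x + h(y).
Differentiate w.r.t. y and set equal to N: the x-dependent terms already match, leaving h'(y) = 3 - 4y. Integrate: h(y) = 3y - 2y^2.
So F(x,y) = x + 3y - 2y^2.
General solution: x + 3y - 2y^2 = C.


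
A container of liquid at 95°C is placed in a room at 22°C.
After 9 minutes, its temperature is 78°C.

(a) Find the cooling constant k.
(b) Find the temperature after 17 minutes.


Newton's law: T(t) = T_a + (T₀ - T_a)e^(-kt).
(a) Use T(9) = 78: (78 - 22)/(95 - 22) = e^(-k·9), so k = -ln(0.767)/9 ≈ 0.0295.
(b) Apply k to t = 17: T(17) = 22 + (73)e^(-0.501) ≈ 66.2°C.


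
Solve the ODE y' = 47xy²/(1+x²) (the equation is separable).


Separate: dy/y² = 47x/(1+x²) dx.
Integrate LHS: ∫ dy/y² = -1/y.
Integrate RHS via u = 1+x²: (47/2)ln(1+x²) + C.
Result: -1/y = (47/2)ln(1+x²) + C.


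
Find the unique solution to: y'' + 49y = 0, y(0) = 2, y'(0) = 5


Characteristic roots of r² + 49 = 0 are ±7i, so y = C₁cos(7x) + C₂sin(7x).
Apply y(0) = 2: C₁ = 2. Differentiate and apply y'(0) = 5: 7·C₂ = 5, so C₂ = 5/7.
Particular solution: y = 2cos(7x) + (5/7)sin(7x).


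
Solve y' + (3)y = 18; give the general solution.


P(x) = 3, Q(x) = 18; integrating factor μ = e^(3x).
(μ y)' = 18e^(3x) ⇒ μ y = 6e^(3x) + C.
Divide by μ: y = 6 + Ce^(-3x).


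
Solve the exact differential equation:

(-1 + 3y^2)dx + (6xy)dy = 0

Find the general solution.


Check exactness: ∂M/∂y = 6y and ∂N/∂x = 6y; equal, so the equation is exact.
Integrate M with respect to x (treating y as constant): ∫M dx = -x + 3xy^2 + h(y).
Differentiate w.r.t. y and set equal to N: all terms match, so h'(y) = 0 and h is a constant absorbed into C.
General solution: -x + 3xy^2 = C.


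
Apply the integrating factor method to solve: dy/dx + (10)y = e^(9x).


P(x) = 10 ⇒ μ = e^(10x).
(μ y)' = e^(19x) ⇒ μ y = e^(19x)/19 + C.
Divide by μ: y = (1/19)e^(9x) + Ce^(-10x).


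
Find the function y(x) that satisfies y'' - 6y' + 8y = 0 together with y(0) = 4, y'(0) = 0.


Characteristic roots of r² - 6r + 8 = 0 are 4, 2.
General solution y = c₁ e^(4x) + c₂ e^(2x).
Apply y(0) = 4: c₁ + c₂ = 4. Apply y'(0) = 0: 4 c₁ + 2 c₂ = 0.
Solve: c₁ = -4, c₂ = 8.
Particular solution: y = -4e^(4x) + 8e^(2x).


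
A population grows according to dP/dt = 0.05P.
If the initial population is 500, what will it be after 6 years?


The ODE dP/dt = 0.05P has solution P(t) = P(0)e^(0.05t).
Substitute P(0) = 500 and t = 6: P(6) = 500 e^(0.30) ≈ 675.


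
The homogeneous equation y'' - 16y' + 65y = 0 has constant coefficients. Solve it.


Characteristic equation: r² - 16r + 65 = 0.
Discriminant is negative; roots r = 8 ± 1i (complex conjugate pair).
General solution uses e^(α x)(C₁ cos(β x) + C₂ sin(β x)): y = e^(8x)(C₁cos(x) + C₂sin(x)).


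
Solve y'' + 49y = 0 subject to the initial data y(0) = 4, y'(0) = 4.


Characteristic roots of r² + 49 = 0 are ±7i, so y = C₁cos(7x) + C₂sin(7x).
Apply y(0) = 4: C₁ = 4. Differentiate and apply y'(0) = 4: 7·C₂ = 4, so C₂ = 4/7.
Particular solution: y = 4cos(7x) + (4/7)sin(7x).


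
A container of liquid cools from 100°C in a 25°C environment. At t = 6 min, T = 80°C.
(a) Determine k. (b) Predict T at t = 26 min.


Newton's law: T(t) = T_a + (T₀ - T_a)e^(-kt).
(a) Use T(6) = 80: (80 - 25)/(100 - 25) = e^(-k·6), so k = -ln(0.733)/6 ≈ 0.0517.
(b) Apply k to t = 26: T(26) = 25 + (75)e^(-1.344) ≈ 44.6°C.


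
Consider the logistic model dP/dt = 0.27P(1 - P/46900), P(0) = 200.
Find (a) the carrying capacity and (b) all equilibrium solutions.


Logistic ODE dP/dt = 0.27P(1 - P/46900) has equilibria where dP/dt = 0, i.e. P = 0 or P = 46900.
The coefficient (1 - P/K) = 0 when P = K, identifying K = 46900 as the carrying capacity.
(a) K = 46900; (b) equilibria P = 0 and P = 46900.


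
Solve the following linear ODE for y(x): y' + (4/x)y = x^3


P(x) = 4/x ⇒ μ = x^4.
(x^4 y)' = x^7 ⇒ x^4 y = x^8/(8) + C.
Solve for y: y = (1/8)x^4 + C/x^4.


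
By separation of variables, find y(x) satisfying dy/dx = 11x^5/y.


Separate variables: y dy = 11x^5 dx.
Integrate both sides: y²/2 = (11/6)x^6 + C₀.
Multiply by 2: y² = (11/3)x^6 + C.


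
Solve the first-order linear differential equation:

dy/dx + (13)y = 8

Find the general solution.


P(x) = 13, Q(x) = 8; integrating factor μ = e^(13x).
(μ y)' = 8e^(13x) ⇒ μ y = (8/13)e^(13x) + C.
Divide by μ: y = 8/13 + Ce^(-13x).


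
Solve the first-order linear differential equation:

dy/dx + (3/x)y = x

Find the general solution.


P(x) = 3/x ⇒ μ = x^3.
(x^3 y)' = x^3·x^1 = x^4.
Integrate: x^3 y = x^5/(5) + C.
Solve for y: y = (1/5)x^2 + C/x^3.


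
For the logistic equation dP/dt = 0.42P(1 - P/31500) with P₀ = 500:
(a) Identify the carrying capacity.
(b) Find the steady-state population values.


Logistic ODE dP/dt = 0.42P(1 - P/31500) has equilibria where dP/dt = 0, i.e. P = 0 or P = 31500.
The coefficient (1 - P/K) = 0 when P = K, identifying K = 31500 as the carrying capacity.
(a) K = 31500; (b) equilibria P = 0 and P = 31500.


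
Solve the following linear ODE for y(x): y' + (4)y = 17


P(x) = 4, Q(x) = 17; integrating factor μ = e^(4x).
(μ y)' = 17e^(4x) ⇒ μ y = (17/4)e^(4x) + C.
Divide by μ: y = 17/4 + Ce^(-4x).


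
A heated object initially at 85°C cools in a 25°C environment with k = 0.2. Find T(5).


Newton's law: dT/dt = -k(T - T_a) has solution T(t) = T_a + (T₀ - T_a)e^(-kt).
Plug in T_a = 25, T₀ = 85, k = 0.2, t = 5: T(5) = 25 + (60)e^(-1.00) ≈ 47.1°C.


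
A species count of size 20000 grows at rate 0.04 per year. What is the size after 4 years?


The ODE dP/dt = 0.04P has solution P(t) = P(0)e^(0.04t).
Substitute P(0) = 20000 and t = 4: P(4) = 20000 e^(0.16) ≈ 23470.


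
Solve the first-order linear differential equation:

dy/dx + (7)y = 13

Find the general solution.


P(x) = 7, Q(x) = 13; integrating factor μ = e^(7x).
(μ y)' = 13e^(7x) ⇒ μ y = (13/7)e^(7x) + C.
Divide by μ: y = 13/7 + Ce^(-7x).


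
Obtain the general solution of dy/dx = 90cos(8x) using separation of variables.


g(y) = 1, so integrate directly: y = ∫ 90cos(8x) dx = (45/4)sin(8x) + C.


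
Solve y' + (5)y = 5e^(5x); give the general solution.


P(x) = 5 ⇒ μ = e^(5x).
(μ y)' = 5e^(10x) ⇒ μ y = (5/10)e^(10x) + C.
Divide by μ: y = (1/2)e^(5x) + Ce^(-5x).


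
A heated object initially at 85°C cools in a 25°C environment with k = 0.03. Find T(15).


Newton's law: dT/dt = -k(T - T_a) has solution T(t) = T_a + (T₀ - T_a)e^(-kt).
Plug in T_a = 25, T₀ = 85, k = 0.03, t = 15: T(15) = 25 + (60)e^(-0.45) ≈ 63.3°C.


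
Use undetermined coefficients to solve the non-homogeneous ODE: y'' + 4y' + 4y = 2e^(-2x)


Characteristic polynomial (r + 2)² = 0; repeated root r = -2.
y_h = (C₁ + C₂x)e^(-2x). Forcing matches the repeated root (resonance), so try y_p = Ax² e^(-2x).
Substitute and solve for A: 2A = 2, so A = 1.
General solution: y = (C₁ + C₂x + x²)e^(-2x).


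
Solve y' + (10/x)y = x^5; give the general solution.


P(x) = 10/x ⇒ μ = x^10.
(x^10 y)' = x^10·x^5 = x^15.
Integrate: x^10 y = x^16/(16) + C.
Solve for y: y = (1/16)x^6 + C/x^10.


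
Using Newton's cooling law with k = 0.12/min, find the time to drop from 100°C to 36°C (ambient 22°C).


From T(t) = T_a + (T₀ - T_a)e^(-kt), set T(t) = 36:
(36 - 22) / (100 - 22) = e^(-0.12t), so t = -ln(0.179)/0.12 ≈ 14.3 minutes.


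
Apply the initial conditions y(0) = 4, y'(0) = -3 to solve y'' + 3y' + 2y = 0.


Characteristic roots of r² + 3r + 2 = 0 are -1, -2.
General solution y = c₁ e^(-x) + c₂ e^(-2x).
Apply y(0) = 4: c₁ + c₂ = 4. Apply y'(0) = -3: -1 c₁ - 2 c₂ = -3.
Solve: c₁ = 5, c₂ = -1.
Particular solution: y = 5e^(-x) - e^(-2x).


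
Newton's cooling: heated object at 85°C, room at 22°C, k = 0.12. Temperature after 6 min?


Newton's law: dT/dt = -k(T - T_a) has solution T(t) = T_a + (T₀ - T_a)e^(-kt).
Plug in T_a = 22, T₀ = 85, k = 0.12, t = 6: T(6) = 22 + (63)e^(-0.72) ≈ 52.7°C.


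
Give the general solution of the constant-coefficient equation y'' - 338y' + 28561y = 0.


Characteristic equation: r² - 338r + 28561 = 0, i.e. (r - 169)² = 0.
Repeated root r = 169; include an x factor for the second linearly independent solution.
General solution: y = (C₁ + C₂x)e^(169x).


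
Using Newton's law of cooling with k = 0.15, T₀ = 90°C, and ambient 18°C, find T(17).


Newton's law: dT/dt = -k(T - T_a) has solution T(t) = T_a + (T₀ - T_a)e^(-kt).
Plug in T_a = 18, T₀ = 90, k = 0.15, t = 17: T(17) = 18 + (72)e^(-2.55) ≈ 23.6°C.


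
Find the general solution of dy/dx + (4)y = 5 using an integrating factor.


P(x) = 4, Q(x) = 5; integrating factor μ = e^(4x).
(μ y)' = 5e^(4x) ⇒ μ y = (5/4)e^(4x) + C.
Divide by μ: y = 5/4 + Ce^(-4x).


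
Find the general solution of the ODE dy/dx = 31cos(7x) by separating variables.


g(y) = 1, so integrate directly: y = ∫ 31cos(7x) dx = (31/7)sin(7x) + C.


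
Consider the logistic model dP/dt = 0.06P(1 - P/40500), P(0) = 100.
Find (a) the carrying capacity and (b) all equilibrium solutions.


Logistic ODE dP/dt = 0.06P(1 - P/40500) has equilibria where dP/dt = 0, i.e. P = 0 or P = 40500.
The coefficient (1 - P/K) = 0 when P = K, identifying K = 40500 as the carrying capacity.
(a) K = 40500; (b) equilibria P = 0 and P = 40500.


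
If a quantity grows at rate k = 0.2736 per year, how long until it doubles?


Exponential growth: P(t) = P₀ e^(0.2736t). Set P(t)/P₀ = 2: e^(0.2736t) = 2.
Solve: t = ln(2)/0.2736 ≈ 2.53 years.


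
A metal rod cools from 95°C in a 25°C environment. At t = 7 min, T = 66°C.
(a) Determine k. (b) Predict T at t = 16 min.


Newton's law: T(t) = T_a + (T₀ - T_a)e^(-kt).
(a) Use T(7) = 66: (66 - 25)/(95 - 25) = e^(-k·7), so k = -ln(0.586)/7 ≈ 0.0764.
(b) Apply k to t = 16: T(16) = 25 + (70)e^(-1.223) ≈ 45.6°C.


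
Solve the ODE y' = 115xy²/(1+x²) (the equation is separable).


Separate: dy/y² = 115x/(1+x²) dx.
Integrate LHS: ∫ dy/y² = -1/y.
Integrate RHS via u = 1+x²: (115/2)ln(1+x²) + C.
Result: -1/y = (115/2)ln(1+x²) + C.


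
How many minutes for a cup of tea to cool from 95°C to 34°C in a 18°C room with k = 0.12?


From T(t) = T_a + (T₀ - T_a)e^(-kt), set T(t) = 34:
(34 - 18) / (95 - 18) = e^(-0.12t), so t = -ln(0.208)/0.12 ≈ 13.1 minutes.


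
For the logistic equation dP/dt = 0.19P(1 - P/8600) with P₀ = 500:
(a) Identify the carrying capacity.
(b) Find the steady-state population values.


Logistic ODE dP/dt = 0.19P(1 - P/8600) has equilibria where dP/dt = 0, i.e. P = 0 or P = 8600.
The coefficient (1 - P/K) = 0 when P = K, identifying K = 8600 as the carrying capacity.
(a) K = 8600; (b) equilibria P = 0 and P = 8600.
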